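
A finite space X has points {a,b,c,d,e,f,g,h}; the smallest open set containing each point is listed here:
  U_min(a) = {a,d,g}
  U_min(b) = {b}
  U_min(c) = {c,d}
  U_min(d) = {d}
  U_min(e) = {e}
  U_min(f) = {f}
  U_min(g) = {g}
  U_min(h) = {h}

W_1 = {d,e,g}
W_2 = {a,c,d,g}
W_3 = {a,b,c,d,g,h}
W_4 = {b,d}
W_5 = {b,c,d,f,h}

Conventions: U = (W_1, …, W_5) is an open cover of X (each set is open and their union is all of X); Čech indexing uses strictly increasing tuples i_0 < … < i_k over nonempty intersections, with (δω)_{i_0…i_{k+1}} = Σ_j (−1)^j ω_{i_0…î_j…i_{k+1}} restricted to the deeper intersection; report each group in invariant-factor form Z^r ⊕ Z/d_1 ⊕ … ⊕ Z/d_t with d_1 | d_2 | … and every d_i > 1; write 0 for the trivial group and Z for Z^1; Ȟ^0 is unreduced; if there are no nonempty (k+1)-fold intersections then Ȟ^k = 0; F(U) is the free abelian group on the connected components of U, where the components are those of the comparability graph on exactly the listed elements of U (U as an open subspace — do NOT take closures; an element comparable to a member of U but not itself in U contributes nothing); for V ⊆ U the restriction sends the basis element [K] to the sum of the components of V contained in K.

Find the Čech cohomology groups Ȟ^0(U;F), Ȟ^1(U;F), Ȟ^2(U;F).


Ȟ^0(U;F) ≅ Z^5,  Ȟ^1(U;F) ≅ 0,  Ȟ^2(U;F) ≅ 0

nonempty overlaps:
  W12={d,g} W13={d,g} W14={d} W15={d} W23={a,c,d,g} W24={d} W25={c,d} W34={b,d} W35={b,c,d,h} W45={b,d}
  W123={d,g} W124={d} W125={d} W134={d} W135={d} W145={d} W234={d} W235={c,d} W245={d} W345={b,d}
  W1234={d} W1235={d} W1245={d} W1345={d} W2345={d}
  W12345={d}
components per intersection:
  W1: {d} {e} {g}
  W2: {a,c,d,g}
  W3: {a,c,d,g} {b} {h}
  W4: {b} {d}
  W5: {b} {c,d} {f} {h}
  W12: {d} {g}
  W13: {d} {g}
  W14: {d}
  W15: {d}
  W23: {a,c,d,g}
  W24: {d}
  W25: {c,d}
  W34: {b} {d}
  W35: {b} {c,d} {h}
  W45: {b} {d}
  W123: {d} {g}
  W124: {d}
  W125: {d}
  W134: {d}
  W135: {d}
  W145: {d}
  W234: {d}
  W235: {c,d}
  W245: {d}
  W345: {b} {d}
  W1234: {d}
  W1235: {d}
  W1245: {d}
  W1345: {d}
  W2345: {d}
  W12345: {d}
C dims 13,16,12,5; δ0: rk 8, SNF 1^8; δ1: rk 8, SNF 1^8; δ2: rk 4, SNF 1^4
degree 0: 13−8−0 = 5 → Ȟ^0 ≅ Z^5
degree 1: 16−8−8 = 0 → Ȟ^1 ≅ 0
degree 2: 12−4−8 = 0 → Ȟ^2 ≅ 0


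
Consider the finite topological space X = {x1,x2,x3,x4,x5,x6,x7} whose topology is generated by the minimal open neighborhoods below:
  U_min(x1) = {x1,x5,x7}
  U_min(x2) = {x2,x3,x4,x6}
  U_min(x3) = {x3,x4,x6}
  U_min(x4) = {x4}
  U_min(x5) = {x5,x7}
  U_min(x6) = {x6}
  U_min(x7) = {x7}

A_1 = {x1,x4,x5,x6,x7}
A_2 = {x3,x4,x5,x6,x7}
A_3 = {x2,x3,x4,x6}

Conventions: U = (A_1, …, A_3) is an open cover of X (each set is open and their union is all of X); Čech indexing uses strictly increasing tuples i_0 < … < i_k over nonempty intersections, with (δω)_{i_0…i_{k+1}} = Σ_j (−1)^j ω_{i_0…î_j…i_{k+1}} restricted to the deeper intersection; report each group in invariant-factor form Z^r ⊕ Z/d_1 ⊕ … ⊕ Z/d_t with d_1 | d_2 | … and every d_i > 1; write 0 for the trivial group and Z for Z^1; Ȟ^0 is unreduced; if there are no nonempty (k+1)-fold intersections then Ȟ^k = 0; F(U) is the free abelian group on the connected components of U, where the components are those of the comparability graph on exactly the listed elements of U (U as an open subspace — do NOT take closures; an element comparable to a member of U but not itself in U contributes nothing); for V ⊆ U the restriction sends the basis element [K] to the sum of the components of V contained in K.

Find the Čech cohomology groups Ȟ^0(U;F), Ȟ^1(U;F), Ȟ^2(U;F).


nonempty overlaps:
  A12={x4,x5,x6,x7} A13={x4,x6} A23={x3,x4,x6}
  A123={x4,x6}
components per intersection:
  A1: {x1,x5,x7} {x4} {x6}
  A2: {x3,x4,x6} {x5,x7}
  A3: {x2,x3,x4,x6}
  A12: {x4} {x5,x7} {x6}
  A13: {x4} {x6}
  A23: {x3,x4,x6}
  A123: {x4} {x6}
C dims 6,6,2; δ0: rk 4, SNF 1^4; δ1: rk 2, SNF 1^2
degree 0: 6−4−0 = 2 → Ȟ^0 ≅ Z^2
degree 1: 6−2−4 = 0 → Ȟ^1 ≅ 0
degree 2: 2−0−2 = 0 → Ȟ^2 ≅ 0

Ȟ^0(U;F) ≅ Z^2,  Ȟ^1(U;F) ≅ 0,  Ȟ^2(U;F) ≅ 0


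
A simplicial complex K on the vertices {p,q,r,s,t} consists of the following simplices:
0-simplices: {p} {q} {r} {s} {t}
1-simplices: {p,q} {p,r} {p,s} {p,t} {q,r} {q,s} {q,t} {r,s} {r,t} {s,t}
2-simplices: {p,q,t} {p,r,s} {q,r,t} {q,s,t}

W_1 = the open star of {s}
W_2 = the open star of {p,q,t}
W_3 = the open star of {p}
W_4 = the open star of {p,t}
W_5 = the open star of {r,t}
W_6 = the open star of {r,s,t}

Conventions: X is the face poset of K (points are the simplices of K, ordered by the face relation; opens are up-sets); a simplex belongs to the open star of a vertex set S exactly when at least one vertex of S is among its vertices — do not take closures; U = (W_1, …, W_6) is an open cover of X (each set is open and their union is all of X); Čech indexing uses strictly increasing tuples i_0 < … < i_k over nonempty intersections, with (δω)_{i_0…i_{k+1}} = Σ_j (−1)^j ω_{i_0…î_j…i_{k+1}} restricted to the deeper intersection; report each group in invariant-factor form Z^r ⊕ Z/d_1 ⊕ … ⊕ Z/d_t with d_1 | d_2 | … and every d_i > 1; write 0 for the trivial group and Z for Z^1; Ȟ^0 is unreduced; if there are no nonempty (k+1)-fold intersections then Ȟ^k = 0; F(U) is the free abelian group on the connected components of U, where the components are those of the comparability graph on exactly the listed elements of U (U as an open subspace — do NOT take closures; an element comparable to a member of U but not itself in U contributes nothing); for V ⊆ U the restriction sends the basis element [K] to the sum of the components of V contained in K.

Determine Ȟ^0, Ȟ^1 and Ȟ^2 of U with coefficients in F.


cover nerve:
  W1={{s},{p,s},{q,s},{r,s},{s,t},{p,r,s},{q,s,t}} W2={{p},{q},{t},{p,q},{p,r},{p,s},{p,t},{q,r},{q,s},{q,t},{r,t},{s,t},{p,q,t},{p,r,s},{q,r,t},{q,s,t}} W3={{p},{p,q},{p,r},{p,s},{p,t},{p,q,t},{p,r,s}} W4={{p},{t},{p,q},{p,r},{p,s},{p,t},{q,t},{r,t},{s,t},{p,q,t},{p,r,s},{q,r,t},{q,s,t}} W5={{r},{t},{p,r},{p,t},{q,r},{q,t},{r,s},{r,t},{s,t},{p,q,t},{p,r,s},{q,r,t},{q,s,t}} W6={{r},{s},{t},{p,r},{p,s},{p,t},{q,r},{q,s},{q,t},{r,s},{r,t},{s,t},{p,q,t},{p,r,s},{q,r,t},{q,s,t}}
  W12={{p,s},{q,s},{s,t},{p,r,s},{q,s,t}} W13={{p,s},{p,r,s}} W14={{p,s},{s,t},{p,r,s},{q,s,t}} W15={{r,s},{s,t},{p,r,s},{q,s,t}} W16={{s},{p,s},{q,s},{r,s},{s,t},{p,r,s},{q,s,t}} W23={{p},{p,q},{p,r},{p,s},{p,t},{p,q,t},{p,r,s}} W24={{p},{t},{p,q},{p,r},{p,s},{p,t},{q,t},{r,t},{s,t},{p,q,t},{p,r,s},{q,r,t},{q,s,t}} W25={{t},{p,r},{p,t},{q,r},{q,t},{r,t},{s,t},{p,q,t},{p,r,s},{q,r,t},{q,s,t}} W26={{t},{p,r},{p,s},{p,t},{q,r},{q,s},{q,t},{r,t},{s,t},{p,q,t},{p,r,s},{q,r,t},{q,s,t}} W34={{p},{p,q},{p,r},{p,s},{p,t},{p,q,t},{p,r,s}} W35={{p,r},{p,t},{p,q,t},{p,r,s}} W36={{p,r},{p,s},{p,t},{p,q,t},{p,r,s}} W45={{t},{p,r},{p,t},{q,t},{r,t},{s,t},{p,q,t},{p,r,s},{q,r,t},{q,s,t}} W46={{t},{p,r},{p,s},{p,t},{q,t},{r,t},{s,t},{p,q,t},{p,r,s},{q,r,t},{q,s,t}} W56={{r},{t},{p,r},{p,t},{q,r},{q,t},{r,s},{r,t},{s,t},{p,q,t},{p,r,s},{q,r,t},{q,s,t}}
  W123={{p,s},{p,r,s}} W124={{p,s},{s,t},{p,r,s},{q,s,t}} W125={{s,t},{p,r,s},{q,s,t}} W126={{p,s},{q,s},{s,t},{p,r,s},{q,s,t}} W134={{p,s},{p,r,s}} W135={{p,r,s}} W136={{p,s},{p,r,s}} W145={{s,t},{p,r,s},{q,s,t}} W146={{p,s},{s,t},{p,r,s},{q,s,t}} W156={{r,s},{s,t},{p,r,s},{q,s,t}} W234={{p},{p,q},{p,r},{p,s},{p,t},{p,q,t},{p,r,s}} W235={{p,r},{p,t},{p,q,t},{p,r,s}} W236={{p,r},{p,s},{p,t},{p,q,t},{p,r,s}} W245={{t},{p,r},{p,t},{q,t},{r,t},{s,t},{p,q,t},{p,r,s},{q,r,t},{q,s,t}} W246={{t},{p,r},{p,s},{p,t},{q,t},{r,t},{s,t},{p,q,t},{p,r,s},{q,r,t},{q,s,t}} W256={{t},{p,r},{p,t},{q,r},{q,t},{r,t},{s,t},{p,q,t},{p,r,s},{q,r,t},{q,s,t}} W345={{p,r},{p,t},{p,q,t},{p,r,s}} W346={{p,r},{p,s},{p,t},{p,q,t},{p,r,s}} W356={{p,r},{p,t},{p,q,t},{p,r,s}} W456={{t},{p,r},{p,t},{q,t},{r,t},{s,t},{p,q,t},{p,r,s},{q,r,t},{q,s,t}}
  W1234={{p,s},{p,r,s}} W1235={{p,r,s}} W1236={{p,s},{p,r,s}} W1245={{s,t},{p,r,s},{q,s,t}} W1246={{p,s},{s,t},{p,r,s},{q,s,t}} W1256={{s,t},{p,r,s},{q,s,t}} W1345={{p,r,s}} W1346={{p,s},{p,r,s}} W1356={{p,r,s}} W1456={{s,t},{p,r,s},{q,s,t}} W2345={{p,r},{p,t},{p,q,t},{p,r,s}} W2346={{p,r},{p,s},{p,t},{p,q,t},{p,r,s}} W2356={{p,r},{p,t},{p,q,t},{p,r,s}} W2456={{t},{p,r},{p,t},{q,t},{r,t},{s,t},{p,q,t},{p,r,s},{q,r,t},{q,s,t}} W3456={{p,r},{p,t},{p,q,t},{p,r,s}}
  W12345={{p,r,s}} W12346={{p,s},{p,r,s}} W12356={{p,r,s}} W12456={{s,t},{p,r,s},{q,s,t}} W13456={{p,r,s}} W23456={{p,r},{p,t},{p,q,t},{p,r,s}}
  W123456={{p,r,s}}
components per intersection:
  W1: {{s},{p,s},{q,s},{r,s},{s,t},{p,r,s},{q,s,t}}
  W2: {{p},{q},{t},{p,q},{p,r},{p,s},{p,t},{q,r},{q,s},{q,t},{r,t},{s,t},{p,q,t},{p,r,s},{q,r,t},{q,s,t}}
  W3: {{p},{p,q},{p,r},{p,s},{p,t},{p,q,t},{p,r,s}}
  W4: {{p},{t},{p,q},{p,r},{p,s},{p,t},{q,t},{r,t},{s,t},{p,q,t},{p,r,s},{q,r,t},{q,s,t}}
  W5: {{r},{t},{p,r},{p,t},{q,r},{q,t},{r,s},{r,t},{s,t},{p,q,t},{p,r,s},{q,r,t},{q,s,t}}
  W6: {{r},{s},{t},{p,r},{p,s},{p,t},{q,r},{q,s},{q,t},{r,s},{r,t},{s,t},{p,q,t},{p,r,s},{q,r,t},{q,s,t}}
  W12: {{p,s},{p,r,s}} {{q,s},{s,t},{q,s,t}}
  W13: {{p,s},{p,r,s}}
  W14: {{p,s},{p,r,s}} {{s,t},{q,s,t}}
  W15: {{r,s},{p,r,s}} {{s,t},{q,s,t}}
  W16: {{s},{p,s},{q,s},{r,s},{s,t},{p,r,s},{q,s,t}}
  W23: {{p},{p,q},{p,r},{p,s},{p,t},{p,q,t},{p,r,s}}
  W24: {{p},{t},{p,q},{p,r},{p,s},{p,t},{q,t},{r,t},{s,t},{p,q,t},{p,r,s},{q,r,t},{q,s,t}}
  W25: {{t},{p,t},{q,r},{q,t},{r,t},{s,t},{p,q,t},{q,r,t},{q,s,t}} {{p,r},{p,r,s}}
  W26: {{t},{p,t},{q,r},{q,s},{q,t},{r,t},{s,t},{p,q,t},{q,r,t},{q,s,t}} {{p,r},{p,s},{p,r,s}}
  W34: {{p},{p,q},{p,r},{p,s},{p,t},{p,q,t},{p,r,s}}
  W35: {{p,r},{p,r,s}} {{p,t},{p,q,t}}
  W36: {{p,r},{p,s},{p,r,s}} {{p,t},{p,q,t}}
  W45: {{t},{p,t},{q,t},{r,t},{s,t},{p,q,t},{q,r,t},{q,s,t}} {{p,r},{p,r,s}}
  W46: {{t},{p,t},{q,t},{r,t},{s,t},{p,q,t},{q,r,t},{q,s,t}} {{p,r},{p,s},{p,r,s}}
  W56: {{r},{t},{p,r},{p,t},{q,r},{q,t},{r,s},{r,t},{s,t},{p,q,t},{p,r,s},{q,r,t},{q,s,t}}
  W123: {{p,s},{p,r,s}}
  W124: {{p,s},{p,r,s}} {{s,t},{q,s,t}}
  W125: {{s,t},{q,s,t}} {{p,r,s}}
  W126: {{p,s},{p,r,s}} {{q,s},{s,t},{q,s,t}}
  W134: {{p,s},{p,r,s}}
  W135: {{p,r,s}}
  W136: {{p,s},{p,r,s}}
  W145: {{s,t},{q,s,t}} {{p,r,s}}
  W146: {{p,s},{p,r,s}} {{s,t},{q,s,t}}
  W156: {{r,s},{p,r,s}} {{s,t},{q,s,t}}
  W234: {{p},{p,q},{p,r},{p,s},{p,t},{p,q,t},{p,r,s}}
  W235: {{p,r},{p,r,s}} {{p,t},{p,q,t}}
  W236: {{p,r},{p,s},{p,r,s}} {{p,t},{p,q,t}}
  W245: {{t},{p,t},{q,t},{r,t},{s,t},{p,q,t},{q,r,t},{q,s,t}} {{p,r},{p,r,s}}
  W246: {{t},{p,t},{q,t},{r,t},{s,t},{p,q,t},{q,r,t},{q,s,t}} {{p,r},{p,s},{p,r,s}}
  W256: {{t},{p,t},{q,r},{q,t},{r,t},{s,t},{p,q,t},{q,r,t},{q,s,t}} {{p,r},{p,r,s}}
  W345: {{p,r},{p,r,s}} {{p,t},{p,q,t}}
  W346: {{p,r},{p,s},{p,r,s}} {{p,t},{p,q,t}}
  W356: {{p,r},{p,r,s}} {{p,t},{p,q,t}}
  W456: {{t},{p,t},{q,t},{r,t},{s,t},{p,q,t},{q,r,t},{q,s,t}} {{p,r},{p,r,s}}
  W1234: {{p,s},{p,r,s}}
  W1235: {{p,r,s}}
  W1236: {{p,s},{p,r,s}}
  W1245: {{s,t},{q,s,t}} {{p,r,s}}
  W1246: {{p,s},{p,r,s}} {{s,t},{q,s,t}}
  W1256: {{s,t},{q,s,t}} {{p,r,s}}
  W1345: {{p,r,s}}
  W1346: {{p,s},{p,r,s}}
  W1356: {{p,r,s}}
  W1456: {{s,t},{q,s,t}} {{p,r,s}}
  W2345: {{p,r},{p,r,s}} {{p,t},{p,q,t}}
  W2346: {{p,r},{p,s},{p,r,s}} {{p,t},{p,q,t}}
  W2356: {{p,r},{p,r,s}} {{p,t},{p,q,t}}
  W2456: {{t},{p,t},{q,t},{r,t},{s,t},{p,q,t},{q,r,t},{q,s,t}} {{p,r},{p,r,s}}
  W3456: {{p,r},{p,r,s}} {{p,t},{p,q,t}}
  W12345: {{p,r,s}}
  W12346: {{p,s},{p,r,s}}
  W12356: {{p,r,s}}
  W12456: {{s,t},{q,s,t}} {{p,r,s}}
  W13456: {{p,r,s}}
  W23456: {{p,r},{p,r,s}} {{p,t},{p,q,t}}
  W123456: {{p,r,s}}
C dims 6,24,35,24; δ0: rk 5, SNF 1^5; δ1: rk 18, SNF 1^18; δ2: rk 17, SNF 1^17
Ȟ^0: (6−5)−0=1 ⇒ Z
Ȟ^1: (24−18)−5=1 ⇒ Z
Ȟ^2: (35−17)−18=0 ⇒ 0

Ȟ^0 ≅ Z,  Ȟ^1 ≅ Z,  Ȟ^2 ≅ 0


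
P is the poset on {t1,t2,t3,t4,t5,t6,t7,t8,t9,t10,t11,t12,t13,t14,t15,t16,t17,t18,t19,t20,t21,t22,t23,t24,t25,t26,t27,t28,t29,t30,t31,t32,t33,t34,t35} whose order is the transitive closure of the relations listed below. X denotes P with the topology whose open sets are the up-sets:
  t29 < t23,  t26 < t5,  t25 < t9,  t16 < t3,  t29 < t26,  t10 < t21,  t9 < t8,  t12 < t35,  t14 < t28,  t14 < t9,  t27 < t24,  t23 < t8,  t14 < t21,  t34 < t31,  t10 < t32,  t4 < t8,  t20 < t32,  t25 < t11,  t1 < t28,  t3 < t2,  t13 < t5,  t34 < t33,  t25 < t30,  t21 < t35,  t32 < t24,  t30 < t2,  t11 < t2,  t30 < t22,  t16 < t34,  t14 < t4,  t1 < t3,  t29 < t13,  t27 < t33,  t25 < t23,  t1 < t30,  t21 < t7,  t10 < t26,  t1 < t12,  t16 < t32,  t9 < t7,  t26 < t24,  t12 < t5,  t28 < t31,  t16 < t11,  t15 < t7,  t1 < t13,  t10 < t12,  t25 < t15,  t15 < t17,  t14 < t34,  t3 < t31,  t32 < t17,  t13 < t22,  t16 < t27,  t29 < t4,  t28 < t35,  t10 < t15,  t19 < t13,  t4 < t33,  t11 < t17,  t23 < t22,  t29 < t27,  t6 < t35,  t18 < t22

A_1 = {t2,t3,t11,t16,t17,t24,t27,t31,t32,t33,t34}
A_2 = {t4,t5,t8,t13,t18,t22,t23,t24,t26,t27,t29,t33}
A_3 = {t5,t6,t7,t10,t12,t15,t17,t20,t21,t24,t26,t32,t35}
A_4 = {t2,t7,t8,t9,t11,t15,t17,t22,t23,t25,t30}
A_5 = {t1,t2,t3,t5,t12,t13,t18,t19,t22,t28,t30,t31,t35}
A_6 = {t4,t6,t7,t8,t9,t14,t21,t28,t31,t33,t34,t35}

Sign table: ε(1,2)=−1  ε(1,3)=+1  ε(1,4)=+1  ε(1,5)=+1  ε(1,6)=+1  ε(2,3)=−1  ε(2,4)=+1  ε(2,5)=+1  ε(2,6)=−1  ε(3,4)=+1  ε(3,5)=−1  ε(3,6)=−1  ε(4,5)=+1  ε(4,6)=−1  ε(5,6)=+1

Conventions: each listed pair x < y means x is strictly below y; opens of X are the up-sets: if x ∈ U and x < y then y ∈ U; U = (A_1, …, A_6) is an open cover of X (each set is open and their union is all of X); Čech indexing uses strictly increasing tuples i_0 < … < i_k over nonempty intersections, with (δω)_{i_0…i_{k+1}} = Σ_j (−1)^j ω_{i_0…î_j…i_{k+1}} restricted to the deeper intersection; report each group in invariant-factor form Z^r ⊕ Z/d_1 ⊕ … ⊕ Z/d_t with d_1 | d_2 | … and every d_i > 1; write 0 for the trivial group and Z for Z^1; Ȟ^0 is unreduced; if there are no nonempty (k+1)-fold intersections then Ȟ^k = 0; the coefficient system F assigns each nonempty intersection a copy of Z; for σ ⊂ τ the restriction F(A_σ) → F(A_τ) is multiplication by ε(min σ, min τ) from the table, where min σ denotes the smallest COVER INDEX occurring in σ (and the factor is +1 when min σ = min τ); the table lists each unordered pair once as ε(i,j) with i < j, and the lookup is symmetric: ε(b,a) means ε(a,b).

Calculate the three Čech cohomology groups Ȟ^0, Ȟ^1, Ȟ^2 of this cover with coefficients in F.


nerve simplices:
  A12={t24,t27,t33} A13={t17,t24,t32} A14={t2,t11,t17} A15={t2,t3,t31} A16={t31,t33,t34} A23={t5,t24,t26} A24={t8,t22,t23} A25={t5,t13,t18,t22} A26={t4,t8,t33} A34={t7,t15,t17} A35={t5,t12,t35} A36={t6,t7,t21,t35} A45={t2,t22,t30} A46={t7,t8,t9} A56={t28,t31,t35}
  A123={t24} A126={t33} A134={t17} A145={t2} A156={t31} A235={t5} A245={t22} A246={t8} A346={t7} A356={t35}
C dims 6,15,10; δ0: rk 6, SNF 1^5·2; δ1: rk 9, SNF 1^9
degree 0: 6−6−0 = 0 → Ȟ^0 ≅ 0
degree 1: 15−9−6 = 0 plus torsion [2] → Ȟ^1 ≅ Z/2
degree 2: 10−0−9 = 1 → Ȟ^2 ≅ Z

Ȟ^0 = 0; Ȟ^1 = Z/2; Ȟ^2 = Z


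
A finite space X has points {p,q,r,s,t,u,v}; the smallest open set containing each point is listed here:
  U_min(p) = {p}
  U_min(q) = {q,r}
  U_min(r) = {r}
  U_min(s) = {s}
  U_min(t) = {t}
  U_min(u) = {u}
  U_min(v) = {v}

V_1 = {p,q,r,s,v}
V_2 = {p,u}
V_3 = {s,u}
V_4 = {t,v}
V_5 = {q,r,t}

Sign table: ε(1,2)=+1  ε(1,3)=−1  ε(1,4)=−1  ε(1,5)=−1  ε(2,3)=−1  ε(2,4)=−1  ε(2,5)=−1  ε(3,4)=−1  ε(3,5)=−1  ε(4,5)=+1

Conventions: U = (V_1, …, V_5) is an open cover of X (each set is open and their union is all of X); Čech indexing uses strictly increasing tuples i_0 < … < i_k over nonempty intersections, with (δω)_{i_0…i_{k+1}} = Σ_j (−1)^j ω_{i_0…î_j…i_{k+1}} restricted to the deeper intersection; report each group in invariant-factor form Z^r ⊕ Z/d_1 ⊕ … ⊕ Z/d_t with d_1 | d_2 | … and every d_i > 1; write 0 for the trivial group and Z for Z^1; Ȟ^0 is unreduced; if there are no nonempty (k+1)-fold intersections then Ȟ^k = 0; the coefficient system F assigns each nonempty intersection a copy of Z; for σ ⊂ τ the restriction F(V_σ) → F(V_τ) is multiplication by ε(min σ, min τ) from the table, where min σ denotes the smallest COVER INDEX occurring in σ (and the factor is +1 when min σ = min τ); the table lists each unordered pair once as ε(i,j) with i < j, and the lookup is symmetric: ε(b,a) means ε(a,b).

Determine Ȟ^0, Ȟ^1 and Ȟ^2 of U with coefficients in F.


Ȟ^0 = Z,  Ȟ^1 = Z^2,  Ȟ^2 = 0

nerve simplices:
  V12={p} V13={s} V14={v} V15={q,r} V23={u} V45={t}
C dims 5,6; δ0: rk 4, SNF 1^4
degree 0: 5−4−0 = 1 → Ȟ^0 ≅ Z
degree 1: 6−0−4 = 2 → Ȟ^1 ≅ Z^2
degree 2: 0−0−0 = 0 → Ȟ^2 ≅ 0


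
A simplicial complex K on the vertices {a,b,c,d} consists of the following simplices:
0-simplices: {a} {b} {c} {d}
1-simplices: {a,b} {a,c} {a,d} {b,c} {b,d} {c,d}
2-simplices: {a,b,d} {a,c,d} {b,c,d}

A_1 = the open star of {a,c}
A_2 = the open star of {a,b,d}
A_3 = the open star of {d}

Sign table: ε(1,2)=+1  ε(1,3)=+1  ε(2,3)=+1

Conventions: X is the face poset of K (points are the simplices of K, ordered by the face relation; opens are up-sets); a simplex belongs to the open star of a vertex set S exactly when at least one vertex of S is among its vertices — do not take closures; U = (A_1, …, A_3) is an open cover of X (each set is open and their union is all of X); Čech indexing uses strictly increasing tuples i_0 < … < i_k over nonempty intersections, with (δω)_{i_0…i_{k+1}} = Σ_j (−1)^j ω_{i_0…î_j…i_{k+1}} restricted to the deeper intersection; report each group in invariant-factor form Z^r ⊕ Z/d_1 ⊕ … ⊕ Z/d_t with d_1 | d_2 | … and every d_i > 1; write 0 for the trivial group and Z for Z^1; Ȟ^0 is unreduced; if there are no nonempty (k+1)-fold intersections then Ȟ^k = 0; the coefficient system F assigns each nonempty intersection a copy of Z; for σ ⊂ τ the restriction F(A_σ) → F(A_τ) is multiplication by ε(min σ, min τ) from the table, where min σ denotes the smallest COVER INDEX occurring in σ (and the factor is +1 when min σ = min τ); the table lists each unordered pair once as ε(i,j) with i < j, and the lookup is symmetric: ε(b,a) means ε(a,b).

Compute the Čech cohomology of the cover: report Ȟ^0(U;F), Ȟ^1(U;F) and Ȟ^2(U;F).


Ȟ^0 = Z, Ȟ^1 = 0, Ȟ^2 = 0

nerve of the cover:
  A1={{a},{c},{a,b},{a,c},{a,d},{b,c},{c,d},{a,b,d},{a,c,d},{b,c,d}} A2={{a},{b},{d},{a,b},{a,c},{a,d},{b,c},{b,d},{c,d},{a,b,d},{a,c,d},{b,c,d}} A3={{d},{a,d},{b,d},{c,d},{a,b,d},{a,c,d},{b,c,d}}
  A12={{a},{a,b},{a,c},{a,d},{b,c},{c,d},{a,b,d},{a,c,d},{b,c,d}} A13={{a,d},{c,d},{a,b,d},{a,c,d},{b,c,d}} A23={{d},{a,d},{b,d},{c,d},{a,b,d},{a,c,d},{b,c,d}}
  A123={{a,d},{c,d},{a,b,d},{a,c,d},{b,c,d}}
C dims 3,3,1; δ0: rk 2, SNF 1^2; δ1: rk 1, SNF 1^1
Ȟ^0 = (3 − 2) − 0 = 1, so Ȟ^0 ≅ Z
Ȟ^1 = (3 − 1) − 2 = 0, so Ȟ^1 ≅ 0
Ȟ^2 = (1 − 0) − 1 = 0, so Ȟ^2 ≅ 0


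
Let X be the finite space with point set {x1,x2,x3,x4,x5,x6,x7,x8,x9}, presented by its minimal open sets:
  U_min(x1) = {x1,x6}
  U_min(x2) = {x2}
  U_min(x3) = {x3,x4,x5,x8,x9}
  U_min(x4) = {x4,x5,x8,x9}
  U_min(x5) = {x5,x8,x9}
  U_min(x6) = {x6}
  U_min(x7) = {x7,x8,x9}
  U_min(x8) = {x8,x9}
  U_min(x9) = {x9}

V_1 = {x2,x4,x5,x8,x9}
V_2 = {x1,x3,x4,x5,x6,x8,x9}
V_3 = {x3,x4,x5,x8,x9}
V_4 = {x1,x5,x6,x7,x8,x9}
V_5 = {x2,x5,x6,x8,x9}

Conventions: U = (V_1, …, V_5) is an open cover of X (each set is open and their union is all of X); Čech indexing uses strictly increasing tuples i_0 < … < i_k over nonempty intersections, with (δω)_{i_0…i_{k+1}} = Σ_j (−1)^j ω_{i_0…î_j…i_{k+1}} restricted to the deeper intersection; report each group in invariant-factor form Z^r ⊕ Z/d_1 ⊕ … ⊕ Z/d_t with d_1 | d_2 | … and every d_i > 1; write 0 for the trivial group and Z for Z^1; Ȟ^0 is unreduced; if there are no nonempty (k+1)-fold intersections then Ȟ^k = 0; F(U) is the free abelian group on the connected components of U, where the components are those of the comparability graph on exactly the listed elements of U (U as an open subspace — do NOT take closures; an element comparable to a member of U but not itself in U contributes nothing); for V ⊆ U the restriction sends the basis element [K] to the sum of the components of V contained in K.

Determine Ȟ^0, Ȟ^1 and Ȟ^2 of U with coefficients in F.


Ȟ^0 = Z^3, Ȟ^1 = 0 and Ȟ^2 = 0

nonempty intersections:
  V12={x4,x5,x8,x9} V13={x4,x5,x8,x9} V14={x5,x8,x9} V15={x2,x5,x8,x9} V23={x3,x4,x5,x8,x9} V24={x1,x5,x6,x8,x9} V25={x5,x6,x8,x9} V34={x5,x8,x9} V35={x5,x8,x9} V45={x5,x6,x8,x9}
  V123={x4,x5,x8,x9} V124={x5,x8,x9} V125={x5,x8,x9} V134={x5,x8,x9} V135={x5,x8,x9} V145={x5,x8,x9} V234={x5,x8,x9} V235={x5,x8,x9} V245={x5,x6,x8,x9} V345={x5,x8,x9}
  V1234={x5,x8,x9} V1235={x5,x8,x9} V1245={x5,x8,x9} V1345={x5,x8,x9} V2345={x5,x8,x9}
  V12345={x5,x8,x9}
components per intersection:
  V1: {x2} {x4,x5,x8,x9}
  V2: {x1,x6} {x3,x4,x5,x8,x9}
  V3: {x3,x4,x5,x8,x9}
  V4: {x1,x6} {x5,x7,x8,x9}
  V5: {x2} {x5,x8,x9} {x6}
  V12: {x4,x5,x8,x9}
  V13: {x4,x5,x8,x9}
  V14: {x5,x8,x9}
  V15: {x2} {x5,x8,x9}
  V23: {x3,x4,x5,x8,x9}
  V24: {x1,x6} {x5,x8,x9}
  V25: {x5,x8,x9} {x6}
  V34: {x5,x8,x9}
  V35: {x5,x8,x9}
  V45: {x5,x8,x9} {x6}
  V123: {x4,x5,x8,x9}
  V124: {x5,x8,x9}
  V125: {x5,x8,x9}
  V134: {x5,x8,x9}
  V135: {x5,x8,x9}
  V145: {x5,x8,x9}
  V234: {x5,x8,x9}
  V235: {x5,x8,x9}
  V245: {x5,x8,x9} {x6}
  V345: {x5,x8,x9}
  V1234: {x5,x8,x9}
  V1235: {x5,x8,x9}
  V1245: {x5,x8,x9}
  V1345: {x5,x8,x9}
  V2345: {x5,x8,x9}
  V12345: {x5,x8,x9}
C dims 10,14,11,5; δ0: rk 7, SNF 1^7; δ1: rk 7, SNF 1^7; δ2: rk 4, SNF 1^4
Ȟ^0: (10−7)−0=3 ⇒ Z^3
Ȟ^1: (14−7)−7=0 ⇒ 0
Ȟ^2: (11−4)−7=0 ⇒ 0


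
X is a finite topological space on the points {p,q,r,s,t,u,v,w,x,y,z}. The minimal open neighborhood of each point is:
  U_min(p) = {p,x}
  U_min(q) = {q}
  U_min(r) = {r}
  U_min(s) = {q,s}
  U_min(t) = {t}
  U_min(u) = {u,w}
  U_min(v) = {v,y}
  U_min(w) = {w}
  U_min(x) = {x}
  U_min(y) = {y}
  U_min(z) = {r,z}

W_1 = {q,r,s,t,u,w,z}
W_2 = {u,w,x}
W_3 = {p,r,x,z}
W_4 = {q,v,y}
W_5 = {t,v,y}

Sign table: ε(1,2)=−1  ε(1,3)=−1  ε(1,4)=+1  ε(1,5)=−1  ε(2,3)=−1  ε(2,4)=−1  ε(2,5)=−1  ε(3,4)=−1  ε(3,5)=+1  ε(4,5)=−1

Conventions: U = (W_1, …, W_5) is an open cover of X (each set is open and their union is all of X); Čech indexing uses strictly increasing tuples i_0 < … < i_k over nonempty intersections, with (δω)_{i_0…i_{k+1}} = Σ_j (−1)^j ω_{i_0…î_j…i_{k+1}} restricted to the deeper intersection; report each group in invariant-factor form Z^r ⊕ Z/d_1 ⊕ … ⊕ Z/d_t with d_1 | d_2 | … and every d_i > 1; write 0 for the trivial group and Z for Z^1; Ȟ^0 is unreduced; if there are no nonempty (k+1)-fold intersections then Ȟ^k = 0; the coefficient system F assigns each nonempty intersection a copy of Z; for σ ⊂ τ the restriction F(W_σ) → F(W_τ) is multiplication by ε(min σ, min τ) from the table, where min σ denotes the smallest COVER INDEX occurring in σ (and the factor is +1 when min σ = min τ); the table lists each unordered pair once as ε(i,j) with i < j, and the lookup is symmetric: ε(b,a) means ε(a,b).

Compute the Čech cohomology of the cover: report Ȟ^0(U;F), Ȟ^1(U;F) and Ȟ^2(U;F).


Ȟ^0 = 0, Ȟ^1 = Z ⊕ Z/2 and Ȟ^2 = 0

cover nerve:
  W12={u,w} W13={r,z} W14={q} W15={t} W23={x} W45={v,y}
C dims 5,6; δ0: rk 5, SNF 1^4·2
Ȟ^0: (5−5)−0=0 ⇒ 0
Ȟ^1: (6−0)−5=1 plus torsion [2] ⇒ Z ⊕ Z/2
Ȟ^2: (0−0)−0=0 ⇒ 0


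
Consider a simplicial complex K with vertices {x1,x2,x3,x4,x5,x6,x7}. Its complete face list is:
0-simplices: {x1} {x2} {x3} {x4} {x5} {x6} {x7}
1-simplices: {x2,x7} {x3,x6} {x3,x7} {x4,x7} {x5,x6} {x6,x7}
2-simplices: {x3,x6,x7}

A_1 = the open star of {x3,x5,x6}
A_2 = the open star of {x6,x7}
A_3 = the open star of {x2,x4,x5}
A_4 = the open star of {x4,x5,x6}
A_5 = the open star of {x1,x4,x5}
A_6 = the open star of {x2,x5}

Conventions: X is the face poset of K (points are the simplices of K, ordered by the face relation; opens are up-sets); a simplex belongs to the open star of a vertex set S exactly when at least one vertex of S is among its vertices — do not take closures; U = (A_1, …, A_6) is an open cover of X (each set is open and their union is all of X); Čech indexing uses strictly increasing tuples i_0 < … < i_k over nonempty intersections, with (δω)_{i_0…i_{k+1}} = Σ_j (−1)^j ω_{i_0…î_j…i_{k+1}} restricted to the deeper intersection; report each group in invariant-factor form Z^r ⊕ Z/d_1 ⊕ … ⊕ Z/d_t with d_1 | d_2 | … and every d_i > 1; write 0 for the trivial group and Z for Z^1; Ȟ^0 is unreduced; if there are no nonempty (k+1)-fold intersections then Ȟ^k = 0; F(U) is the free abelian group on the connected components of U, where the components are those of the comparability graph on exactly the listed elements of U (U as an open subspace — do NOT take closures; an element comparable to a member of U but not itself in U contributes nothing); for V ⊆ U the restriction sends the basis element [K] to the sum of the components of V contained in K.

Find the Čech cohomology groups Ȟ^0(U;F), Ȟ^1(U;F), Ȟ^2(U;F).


Ȟ^0 = Z^2, Ȟ^1 = 0, Ȟ^2 = 0

cover nerve:
  A1={{x3},{x5},{x6},{x3,x6},{x3,x7},{x5,x6},{x6,x7},{x3,x6,x7}} A2={{x6},{x7},{x2,x7},{x3,x6},{x3,x7},{x4,x7},{x5,x6},{x6,x7},{x3,x6,x7}} A3={{x2},{x4},{x5},{x2,x7},{x4,x7},{x5,x6}} A4={{x4},{x5},{x6},{x3,x6},{x4,x7},{x5,x6},{x6,x7},{x3,x6,x7}} A5={{x1},{x4},{x5},{x4,x7},{x5,x6}} A6={{x2},{x5},{x2,x7},{x5,x6}}
  A12={{x6},{x3,x6},{x3,x7},{x5,x6},{x6,x7},{x3,x6,x7}} A13={{x5},{x5,x6}} A14={{x5},{x6},{x3,x6},{x5,x6},{x6,x7},{x3,x6,x7}} A15={{x5},{x5,x6}} A16={{x5},{x5,x6}} A23={{x2,x7},{x4,x7},{x5,x6}} A24={{x6},{x3,x6},{x4,x7},{x5,x6},{x6,x7},{x3,x6,x7}} A25={{x4,x7},{x5,x6}} A26={{x2,x7},{x5,x6}} A34={{x4},{x5},{x4,x7},{x5,x6}} A35={{x4},{x5},{x4,x7},{x5,x6}} A36={{x2},{x5},{x2,x7},{x5,x6}} A45={{x4},{x5},{x4,x7},{x5,x6}} A46={{x5},{x5,x6}} A56={{x5},{x5,x6}}
  A123={{x5,x6}} A124={{x6},{x3,x6},{x5,x6},{x6,x7},{x3,x6,x7}} A125={{x5,x6}} A126={{x5,x6}} A134={{x5},{x5,x6}} A135={{x5},{x5,x6}} A136={{x5},{x5,x6}} A145={{x5},{x5,x6}} A146={{x5},{x5,x6}} A156={{x5},{x5,x6}} A234={{x4,x7},{x5,x6}} A235={{x4,x7},{x5,x6}} A236={{x2,x7},{x5,x6}} A245={{x4,x7},{x5,x6}} A246={{x5,x6}} A256={{x5,x6}} A345={{x4},{x5},{x4,x7},{x5,x6}} A346={{x5},{x5,x6}} A356={{x5},{x5,x6}} A456={{x5},{x5,x6}}
  A1234={{x5,x6}} A1235={{x5,x6}} A1236={{x5,x6}} A1245={{x5,x6}} A1246={{x5,x6}} A1256={{x5,x6}} A1345={{x5},{x5,x6}} A1346={{x5},{x5,x6}} A1356={{x5},{x5,x6}} A1456={{x5},{x5,x6}} A2345={{x4,x7},{x5,x6}} A2346={{x5,x6}} A2356={{x5,x6}} A2456={{x5,x6}} A3456={{x5},{x5,x6}}
  A12345={{x5,x6}} A12346={{x5,x6}} A12356={{x5,x6}} A12456={{x5,x6}} A13456={{x5},{x5,x6}} A23456={{x5,x6}}
  A123456={{x5,x6}}
components per intersection:
  A1: {{x3},{x5},{x6},{x3,x6},{x3,x7},{x5,x6},{x6,x7},{x3,x6,x7}}
  A2: {{x6},{x7},{x2,x7},{x3,x6},{x3,x7},{x4,x7},{x5,x6},{x6,x7},{x3,x6,x7}}
  A3: {{x2},{x2,x7}} {{x4},{x4,x7}} {{x5},{x5,x6}}
  A4: {{x4},{x4,x7}} {{x5},{x6},{x3,x6},{x5,x6},{x6,x7},{x3,x6,x7}}
  A5: {{x1}} {{x4},{x4,x7}} {{x5},{x5,x6}}
  A6: {{x2},{x2,x7}} {{x5},{x5,x6}}
  A12: {{x6},{x3,x6},{x3,x7},{x5,x6},{x6,x7},{x3,x6,x7}}
  A13: {{x5},{x5,x6}}
  A14: {{x5},{x6},{x3,x6},{x5,x6},{x6,x7},{x3,x6,x7}}
  A15: {{x5},{x5,x6}}
  A16: {{x5},{x5,x6}}
  A23: {{x2,x7}} {{x4,x7}} {{x5,x6}}
  A24: {{x6},{x3,x6},{x5,x6},{x6,x7},{x3,x6,x7}} {{x4,x7}}
  A25: {{x4,x7}} {{x5,x6}}
  A26: {{x2,x7}} {{x5,x6}}
  A34: {{x4},{x4,x7}} {{x5},{x5,x6}}
  A35: {{x4},{x4,x7}} {{x5},{x5,x6}}
  A36: {{x2},{x2,x7}} {{x5},{x5,x6}}
  A45: {{x4},{x4,x7}} {{x5},{x5,x6}}
  A46: {{x5},{x5,x6}}
  A56: {{x5},{x5,x6}}
  A123: {{x5,x6}}
  A124: {{x6},{x3,x6},{x5,x6},{x6,x7},{x3,x6,x7}}
  A125: {{x5,x6}}
  A126: {{x5,x6}}
  A134: {{x5},{x5,x6}}
  A135: {{x5},{x5,x6}}
  A136: {{x5},{x5,x6}}
  A145: {{x5},{x5,x6}}
  A146: {{x5},{x5,x6}}
  A156: {{x5},{x5,x6}}
  A234: {{x4,x7}} {{x5,x6}}
  A235: {{x4,x7}} {{x5,x6}}
  A236: {{x2,x7}} {{x5,x6}}
  A245: {{x4,x7}} {{x5,x6}}
  A246: {{x5,x6}}
  A256: {{x5,x6}}
  A345: {{x4},{x4,x7}} {{x5},{x5,x6}}
  A346: {{x5},{x5,x6}}
  A356: {{x5},{x5,x6}}
  A456: {{x5},{x5,x6}}
  A1234: {{x5,x6}}
  A1235: {{x5,x6}}
  A1236: {{x5,x6}}
  A1245: {{x5,x6}}
  A1246: {{x5,x6}}
  A1256: {{x5,x6}}
  A1345: {{x5},{x5,x6}}
  A1346: {{x5},{x5,x6}}
  A1356: {{x5},{x5,x6}}
  A1456: {{x5},{x5,x6}}
  A2345: {{x4,x7}} {{x5,x6}}
  A2346: {{x5,x6}}
  A2356: {{x5,x6}}
  A2456: {{x5,x6}}
  A3456: {{x5},{x5,x6}}
  A12345: {{x5,x6}}
  A12346: {{x5,x6}}
  A12356: {{x5,x6}}
  A12456: {{x5,x6}}
  A13456: {{x5},{x5,x6}}
  A23456: {{x5,x6}}
  A123456: {{x5,x6}}
C dims 12,24,25,16; δ0: rk 10, SNF 1^10; δ1: rk 14, SNF 1^14; δ2: rk 11, SNF 1^11
Ȟ^0: (12−10)−0=2 ⇒ Z^2
Ȟ^1: (24−14)−10=0 ⇒ 0
Ȟ^2: (25−11)−14=0 ⇒ 0


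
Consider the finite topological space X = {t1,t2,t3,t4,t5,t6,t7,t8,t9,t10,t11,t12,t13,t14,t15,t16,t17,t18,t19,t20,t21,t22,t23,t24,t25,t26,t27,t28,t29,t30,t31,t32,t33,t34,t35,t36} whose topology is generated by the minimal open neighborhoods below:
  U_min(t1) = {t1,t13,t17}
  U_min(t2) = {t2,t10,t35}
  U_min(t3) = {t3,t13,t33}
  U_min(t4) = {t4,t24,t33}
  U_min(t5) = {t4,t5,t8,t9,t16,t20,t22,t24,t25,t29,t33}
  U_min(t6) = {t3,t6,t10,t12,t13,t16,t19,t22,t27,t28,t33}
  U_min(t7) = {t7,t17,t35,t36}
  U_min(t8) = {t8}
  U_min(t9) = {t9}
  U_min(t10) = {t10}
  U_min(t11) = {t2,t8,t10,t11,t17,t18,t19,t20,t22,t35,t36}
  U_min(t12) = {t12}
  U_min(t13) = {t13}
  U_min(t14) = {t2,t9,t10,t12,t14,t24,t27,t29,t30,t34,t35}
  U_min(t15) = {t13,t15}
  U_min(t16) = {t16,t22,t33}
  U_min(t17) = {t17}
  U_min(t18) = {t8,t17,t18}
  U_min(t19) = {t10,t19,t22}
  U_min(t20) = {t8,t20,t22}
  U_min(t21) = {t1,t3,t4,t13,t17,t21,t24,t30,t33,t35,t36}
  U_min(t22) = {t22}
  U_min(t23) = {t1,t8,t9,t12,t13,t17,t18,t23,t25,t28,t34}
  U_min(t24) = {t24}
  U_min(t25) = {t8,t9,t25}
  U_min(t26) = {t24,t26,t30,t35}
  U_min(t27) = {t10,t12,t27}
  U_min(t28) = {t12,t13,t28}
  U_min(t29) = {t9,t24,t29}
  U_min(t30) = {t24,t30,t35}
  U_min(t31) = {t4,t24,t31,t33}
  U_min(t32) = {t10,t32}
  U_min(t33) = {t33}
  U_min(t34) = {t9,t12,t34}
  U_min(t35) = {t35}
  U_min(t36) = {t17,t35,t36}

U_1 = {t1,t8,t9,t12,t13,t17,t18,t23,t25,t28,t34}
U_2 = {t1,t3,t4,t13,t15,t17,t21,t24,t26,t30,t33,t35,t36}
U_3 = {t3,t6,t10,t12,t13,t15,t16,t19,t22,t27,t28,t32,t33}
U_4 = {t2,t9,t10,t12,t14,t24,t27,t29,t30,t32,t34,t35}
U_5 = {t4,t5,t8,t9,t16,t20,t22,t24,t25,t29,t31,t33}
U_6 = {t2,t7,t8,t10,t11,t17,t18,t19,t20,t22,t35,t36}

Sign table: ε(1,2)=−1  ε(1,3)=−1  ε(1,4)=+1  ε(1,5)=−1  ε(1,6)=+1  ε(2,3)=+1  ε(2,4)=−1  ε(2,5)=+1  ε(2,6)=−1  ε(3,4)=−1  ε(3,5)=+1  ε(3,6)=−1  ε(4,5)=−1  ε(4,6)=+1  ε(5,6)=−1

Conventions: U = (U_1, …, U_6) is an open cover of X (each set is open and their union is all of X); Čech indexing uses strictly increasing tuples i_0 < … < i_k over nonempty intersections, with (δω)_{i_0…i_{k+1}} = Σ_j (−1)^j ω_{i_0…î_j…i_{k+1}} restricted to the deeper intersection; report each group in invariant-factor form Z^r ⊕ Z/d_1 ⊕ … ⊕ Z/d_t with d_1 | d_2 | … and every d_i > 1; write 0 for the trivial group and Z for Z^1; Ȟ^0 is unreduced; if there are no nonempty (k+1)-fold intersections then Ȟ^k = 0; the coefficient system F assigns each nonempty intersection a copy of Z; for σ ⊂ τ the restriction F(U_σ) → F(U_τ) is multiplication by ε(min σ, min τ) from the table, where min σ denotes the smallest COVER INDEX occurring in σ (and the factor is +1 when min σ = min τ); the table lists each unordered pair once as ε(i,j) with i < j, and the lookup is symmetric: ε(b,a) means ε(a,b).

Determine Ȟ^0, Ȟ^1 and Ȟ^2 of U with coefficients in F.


cover nerve:
  U12={t1,t13,t17} U13={t12,t13,t28} U14={t9,t12,t34} U15={t8,t9,t25} U16={t8,t17,t18} U23={t3,t13,t15,t33} U24={t24,t30,t35} U25={t4,t24,t33} U26={t17,t35,t36} U34={t10,t12,t27,t32} U35={t16,t22,t33} U36={t10,t19,t22} U45={t9,t24,t29} U46={t2,t10,t35} U56={t8,t20,t22}
  U123={t13} U126={t17} U134={t12} U145={t9} U156={t8} U235={t33} U245={t24} U246={t35} U346={t10} U356={t22}
C dims 6,15,10; δ0: rk 5, SNF 1^5; δ1: rk 10, SNF 1^9·2
Ȟ^0: (6−5)−0=1 ⇒ Z
Ȟ^1: (15−10)−5=0 ⇒ 0
Ȟ^2: (10−0)−10=0 plus torsion [2] ⇒ Z/2

Ȟ^0 = Z, Ȟ^1 = 0, Ȟ^2 = Z/2


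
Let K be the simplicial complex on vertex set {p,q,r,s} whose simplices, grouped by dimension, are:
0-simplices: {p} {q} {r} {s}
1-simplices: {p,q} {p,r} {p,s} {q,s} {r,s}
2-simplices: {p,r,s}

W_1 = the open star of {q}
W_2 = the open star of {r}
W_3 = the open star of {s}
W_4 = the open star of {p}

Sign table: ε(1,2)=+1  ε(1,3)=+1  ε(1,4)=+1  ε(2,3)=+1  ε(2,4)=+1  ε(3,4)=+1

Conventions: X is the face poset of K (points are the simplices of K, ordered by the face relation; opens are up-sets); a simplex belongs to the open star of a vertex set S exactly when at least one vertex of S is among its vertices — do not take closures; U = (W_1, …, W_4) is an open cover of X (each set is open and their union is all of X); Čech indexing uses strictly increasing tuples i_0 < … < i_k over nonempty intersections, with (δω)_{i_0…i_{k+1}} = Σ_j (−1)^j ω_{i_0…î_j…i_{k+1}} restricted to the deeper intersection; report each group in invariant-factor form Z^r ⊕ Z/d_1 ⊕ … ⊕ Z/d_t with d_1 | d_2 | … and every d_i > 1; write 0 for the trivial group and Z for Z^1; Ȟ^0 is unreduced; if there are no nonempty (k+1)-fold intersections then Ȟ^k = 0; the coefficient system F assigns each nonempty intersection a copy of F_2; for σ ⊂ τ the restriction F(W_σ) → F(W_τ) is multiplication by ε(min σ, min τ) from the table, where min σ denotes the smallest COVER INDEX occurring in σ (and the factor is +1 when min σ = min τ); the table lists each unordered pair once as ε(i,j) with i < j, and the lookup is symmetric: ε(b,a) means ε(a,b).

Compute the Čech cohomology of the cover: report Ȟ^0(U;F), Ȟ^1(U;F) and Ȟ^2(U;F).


nerve simplices:
  W1={{q},{p,q},{q,s}} W2={{r},{p,r},{r,s},{p,r,s}} W3={{s},{p,s},{q,s},{r,s},{p,r,s}} W4={{p},{p,q},{p,r},{p,s},{p,r,s}}
  W13={{q,s}} W14={{p,q}} W23={{r,s},{p,r,s}} W24={{p,r},{p,r,s}} W34={{p,s},{p,r,s}}
  W234={{p,r,s}}
C dims 4,5,1; δ0: rk_F2 3; δ1: rk_F2 1
degree 0: 4−3−0 = 1 → Ȟ^0 ≅ Z/2
degree 1: 5−1−3 = 1 → Ȟ^1 ≅ Z/2
degree 2: 1−0−1 = 0 → Ȟ^2 ≅ 0

Ȟ^0 = Z/2,  Ȟ^1 = Z/2,  Ȟ^2 = 0


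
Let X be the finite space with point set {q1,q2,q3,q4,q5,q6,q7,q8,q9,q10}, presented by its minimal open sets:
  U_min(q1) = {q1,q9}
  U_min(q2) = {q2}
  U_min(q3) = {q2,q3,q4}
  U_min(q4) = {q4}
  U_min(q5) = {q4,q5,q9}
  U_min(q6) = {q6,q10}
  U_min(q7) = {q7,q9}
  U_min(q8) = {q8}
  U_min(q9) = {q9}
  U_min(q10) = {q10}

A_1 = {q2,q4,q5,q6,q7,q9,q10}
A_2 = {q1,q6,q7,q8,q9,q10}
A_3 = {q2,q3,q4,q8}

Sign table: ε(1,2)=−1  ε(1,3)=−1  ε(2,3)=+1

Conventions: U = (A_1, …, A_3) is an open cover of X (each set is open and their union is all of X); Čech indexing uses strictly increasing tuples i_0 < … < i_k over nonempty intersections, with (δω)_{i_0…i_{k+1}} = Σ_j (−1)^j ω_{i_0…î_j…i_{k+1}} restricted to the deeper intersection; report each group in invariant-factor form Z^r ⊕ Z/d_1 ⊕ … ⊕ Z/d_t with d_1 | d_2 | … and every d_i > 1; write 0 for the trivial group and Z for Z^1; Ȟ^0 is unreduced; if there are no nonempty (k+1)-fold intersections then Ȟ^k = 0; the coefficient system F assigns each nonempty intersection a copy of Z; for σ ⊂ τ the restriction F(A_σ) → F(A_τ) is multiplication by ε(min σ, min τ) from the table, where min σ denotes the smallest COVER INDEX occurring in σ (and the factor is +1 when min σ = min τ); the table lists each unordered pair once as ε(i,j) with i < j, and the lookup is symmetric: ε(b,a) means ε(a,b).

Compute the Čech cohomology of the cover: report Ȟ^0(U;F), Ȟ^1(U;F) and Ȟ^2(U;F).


intersection data:
  A12={q6,q7,q9,q10} A13={q2,q4} A23={q8}
C dims 3,3; δ0: rk 2, SNF 1^2
Ȟ^0 = (3 − 2) − 0 = 1, so Ȟ^0 ≅ Z
Ȟ^1 = (3 − 0) − 2 = 1, so Ȟ^1 ≅ Z
Ȟ^2 = (0 − 0) − 0 = 0, so Ȟ^2 ≅ 0

Ȟ^0 = Z,  Ȟ^1 = Z,  Ȟ^2 = 0


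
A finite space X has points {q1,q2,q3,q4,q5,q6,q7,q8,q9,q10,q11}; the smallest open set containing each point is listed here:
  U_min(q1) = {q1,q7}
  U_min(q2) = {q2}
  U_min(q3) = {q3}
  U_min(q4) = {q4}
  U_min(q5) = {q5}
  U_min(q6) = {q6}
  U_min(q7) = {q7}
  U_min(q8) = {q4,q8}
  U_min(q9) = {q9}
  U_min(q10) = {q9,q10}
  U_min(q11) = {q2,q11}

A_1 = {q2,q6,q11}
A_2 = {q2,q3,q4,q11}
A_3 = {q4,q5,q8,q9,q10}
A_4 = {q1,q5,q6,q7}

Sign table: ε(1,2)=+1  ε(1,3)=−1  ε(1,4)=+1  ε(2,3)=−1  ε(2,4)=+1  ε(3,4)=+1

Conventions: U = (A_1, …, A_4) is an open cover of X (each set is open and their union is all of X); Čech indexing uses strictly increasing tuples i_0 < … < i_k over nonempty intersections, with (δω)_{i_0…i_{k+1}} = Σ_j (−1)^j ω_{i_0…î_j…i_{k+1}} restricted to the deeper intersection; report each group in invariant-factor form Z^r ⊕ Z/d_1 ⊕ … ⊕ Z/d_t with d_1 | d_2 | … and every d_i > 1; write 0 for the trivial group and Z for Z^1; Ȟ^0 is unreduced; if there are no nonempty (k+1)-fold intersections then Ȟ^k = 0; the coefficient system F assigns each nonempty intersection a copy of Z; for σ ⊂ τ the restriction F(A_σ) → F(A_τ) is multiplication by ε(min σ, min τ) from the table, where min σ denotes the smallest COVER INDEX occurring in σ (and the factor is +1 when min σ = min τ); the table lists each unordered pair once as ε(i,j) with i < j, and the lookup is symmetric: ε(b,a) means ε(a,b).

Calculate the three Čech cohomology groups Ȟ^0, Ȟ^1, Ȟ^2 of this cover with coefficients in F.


intersection data:
  A12={q2,q11} A14={q6} A23={q4} A34={q5}
C dims 4,4; δ0: rk 4, SNF 1^3·2
Ȟ^0 = (4 − 4) − 0 = 0, so Ȟ^0 ≅ 0
Ȟ^1 = (4 − 0) − 4 = 0 plus torsion [2], so Ȟ^1 ≅ Z/2
Ȟ^2 = (0 − 0) − 0 = 0, so Ȟ^2 ≅ 0

Ȟ^0 ≅ 0,  Ȟ^1 ≅ Z/2,  Ȟ^2 ≅ 0


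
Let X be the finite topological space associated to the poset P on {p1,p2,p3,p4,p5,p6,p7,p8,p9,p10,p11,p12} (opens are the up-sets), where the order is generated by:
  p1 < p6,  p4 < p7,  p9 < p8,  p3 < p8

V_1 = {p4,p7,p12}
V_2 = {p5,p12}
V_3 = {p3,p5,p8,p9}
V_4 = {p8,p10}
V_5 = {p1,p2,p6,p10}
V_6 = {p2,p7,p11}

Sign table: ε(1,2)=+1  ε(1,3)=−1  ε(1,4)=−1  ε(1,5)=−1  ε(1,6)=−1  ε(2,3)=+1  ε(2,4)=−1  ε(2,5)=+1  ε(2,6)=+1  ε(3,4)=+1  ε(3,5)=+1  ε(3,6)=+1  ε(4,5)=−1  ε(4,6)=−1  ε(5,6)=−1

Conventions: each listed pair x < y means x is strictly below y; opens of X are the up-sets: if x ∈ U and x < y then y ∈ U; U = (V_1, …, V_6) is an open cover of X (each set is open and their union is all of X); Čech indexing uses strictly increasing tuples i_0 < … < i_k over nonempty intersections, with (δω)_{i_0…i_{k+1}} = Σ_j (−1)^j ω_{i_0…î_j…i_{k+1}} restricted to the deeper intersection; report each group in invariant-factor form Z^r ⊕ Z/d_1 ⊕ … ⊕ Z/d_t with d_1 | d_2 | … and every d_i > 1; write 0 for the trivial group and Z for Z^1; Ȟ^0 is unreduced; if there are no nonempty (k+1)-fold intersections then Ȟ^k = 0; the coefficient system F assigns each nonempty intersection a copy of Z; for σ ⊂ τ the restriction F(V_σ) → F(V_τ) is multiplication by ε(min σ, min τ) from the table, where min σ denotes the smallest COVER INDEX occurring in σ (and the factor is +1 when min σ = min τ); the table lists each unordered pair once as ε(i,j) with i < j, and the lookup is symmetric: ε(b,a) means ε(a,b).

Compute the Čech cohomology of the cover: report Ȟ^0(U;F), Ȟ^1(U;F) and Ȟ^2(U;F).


Ȟ^0 = 0, Ȟ^1 = Z/2 and Ȟ^2 = 0

cover nerve:
  V12={p12} V16={p7} V23={p5} V34={p8} V45={p10} V56={p2}
C dims 6,6; δ0: rk 6, SNF 1^5·2
Ȟ^0: (6−6)−0=0 ⇒ 0
Ȟ^1: (6−0)−6=0 plus torsion [2] ⇒ Z/2
Ȟ^2: (0−0)−0=0 ⇒ 0


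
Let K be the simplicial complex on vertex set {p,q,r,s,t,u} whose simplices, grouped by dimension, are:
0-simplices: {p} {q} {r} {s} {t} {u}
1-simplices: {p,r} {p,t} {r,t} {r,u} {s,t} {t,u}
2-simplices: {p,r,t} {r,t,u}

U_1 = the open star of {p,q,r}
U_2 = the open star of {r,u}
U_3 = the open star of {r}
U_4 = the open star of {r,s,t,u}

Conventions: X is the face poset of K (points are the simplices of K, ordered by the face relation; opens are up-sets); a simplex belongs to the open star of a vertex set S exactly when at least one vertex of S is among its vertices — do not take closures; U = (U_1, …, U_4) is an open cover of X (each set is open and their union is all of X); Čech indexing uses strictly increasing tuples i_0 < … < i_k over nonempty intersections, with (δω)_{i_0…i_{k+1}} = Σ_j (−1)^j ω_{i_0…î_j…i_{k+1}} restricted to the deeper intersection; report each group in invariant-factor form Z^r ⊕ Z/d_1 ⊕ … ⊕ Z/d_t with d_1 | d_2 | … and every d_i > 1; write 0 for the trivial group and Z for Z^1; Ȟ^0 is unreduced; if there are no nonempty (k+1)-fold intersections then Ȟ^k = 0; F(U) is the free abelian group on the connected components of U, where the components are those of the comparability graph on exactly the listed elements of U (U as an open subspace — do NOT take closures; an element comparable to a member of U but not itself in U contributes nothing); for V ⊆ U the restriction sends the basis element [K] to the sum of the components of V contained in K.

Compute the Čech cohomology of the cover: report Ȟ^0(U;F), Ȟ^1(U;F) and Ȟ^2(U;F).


nerve simplices:
  U1={{p},{q},{r},{p,r},{p,t},{r,t},{r,u},{p,r,t},{r,t,u}} U2={{r},{u},{p,r},{r,t},{r,u},{t,u},{p,r,t},{r,t,u}} U3={{r},{p,r},{r,t},{r,u},{p,r,t},{r,t,u}} U4={{r},{s},{t},{u},{p,r},{p,t},{r,t},{r,u},{s,t},{t,u},{p,r,t},{r,t,u}}
  U12={{r},{p,r},{r,t},{r,u},{p,r,t},{r,t,u}} U13={{r},{p,r},{r,t},{r,u},{p,r,t},{r,t,u}} U14={{r},{p,r},{p,t},{r,t},{r,u},{p,r,t},{r,t,u}} U23={{r},{p,r},{r,t},{r,u},{p,r,t},{r,t,u}} U24={{r},{u},{p,r},{r,t},{r,u},{t,u},{p,r,t},{r,t,u}} U34={{r},{p,r},{r,t},{r,u},{p,r,t},{r,t,u}}
  U123={{r},{p,r},{r,t},{r,u},{p,r,t},{r,t,u}} U124={{r},{p,r},{r,t},{r,u},{p,r,t},{r,t,u}} U134={{r},{p,r},{r,t},{r,u},{p,r,t},{r,t,u}} U234={{r},{p,r},{r,t},{r,u},{p,r,t},{r,t,u}}
  U1234={{r},{p,r},{r,t},{r,u},{p,r,t},{r,t,u}}
components per intersection:
  U1: {{p},{r},{p,r},{p,t},{r,t},{r,u},{p,r,t},{r,t,u}} {{q}}
  U2: {{r},{u},{p,r},{r,t},{r,u},{t,u},{p,r,t},{r,t,u}}
  U3: {{r},{p,r},{r,t},{r,u},{p,r,t},{r,t,u}}
  U4: {{r},{s},{t},{u},{p,r},{p,t},{r,t},{r,u},{s,t},{t,u},{p,r,t},{r,t,u}}
  U12: {{r},{p,r},{r,t},{r,u},{p,r,t},{r,t,u}}
  U13: {{r},{p,r},{r,t},{r,u},{p,r,t},{r,t,u}}
  U14: {{r},{p,r},{p,t},{r,t},{r,u},{p,r,t},{r,t,u}}
  U23: {{r},{p,r},{r,t},{r,u},{p,r,t},{r,t,u}}
  U24: {{r},{u},{p,r},{r,t},{r,u},{t,u},{p,r,t},{r,t,u}}
  U34: {{r},{p,r},{r,t},{r,u},{p,r,t},{r,t,u}}
  U123: {{r},{p,r},{r,t},{r,u},{p,r,t},{r,t,u}}
  U124: {{r},{p,r},{r,t},{r,u},{p,r,t},{r,t,u}}
  U134: {{r},{p,r},{r,t},{r,u},{p,r,t},{r,t,u}}
  U234: {{r},{p,r},{r,t},{r,u},{p,r,t},{r,t,u}}
  U1234: {{r},{p,r},{r,t},{r,u},{p,r,t},{r,t,u}}
C dims 5,6,4,1; δ0: rk 3, SNF 1^3; δ1: rk 3, SNF 1^3; δ2: rk 1, SNF 1^1
degree 0: 5−3−0 = 2 → Ȟ^0 ≅ Z^2
degree 1: 6−3−3 = 0 → Ȟ^1 ≅ 0
degree 2: 4−1−3 = 0 → Ȟ^2 ≅ 0

Ȟ^0 = Z^2, Ȟ^1 = 0, Ȟ^2 = 0
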